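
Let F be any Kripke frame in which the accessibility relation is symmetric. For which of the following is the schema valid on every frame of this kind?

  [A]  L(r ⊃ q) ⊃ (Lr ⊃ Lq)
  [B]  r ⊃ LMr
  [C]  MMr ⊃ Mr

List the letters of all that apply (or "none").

(A) this is just K, valid on every normal frame.
(B) axiom B: valid iff R is symmetric. Every such R is symmetric — valid.
(C) the dual of axiom 4: valid iff R is transitive. Such an R need not be transitive — not valid.

A, B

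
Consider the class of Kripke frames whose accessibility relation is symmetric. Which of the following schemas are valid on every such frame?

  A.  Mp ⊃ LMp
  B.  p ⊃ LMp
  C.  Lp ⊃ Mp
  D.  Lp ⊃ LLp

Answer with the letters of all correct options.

B

(A) Mp ⊃ LMp is axiom 5, which corresponds to the euclidean property. Such an R need not be euclidean — not valid.
(B) p ⊃ LMp is axiom B; it is valid on a frame exactly when R is symmetric. Every such R is symmetric, so valid.
(C) Lp ⊃ Mp is axiom D, which corresponds to seriality. Such an R need not be serial — not valid.
(D) Lp ⊃ LLp (axiom 4) characterises the transitive frames. Such an R need not be transitive — not valid.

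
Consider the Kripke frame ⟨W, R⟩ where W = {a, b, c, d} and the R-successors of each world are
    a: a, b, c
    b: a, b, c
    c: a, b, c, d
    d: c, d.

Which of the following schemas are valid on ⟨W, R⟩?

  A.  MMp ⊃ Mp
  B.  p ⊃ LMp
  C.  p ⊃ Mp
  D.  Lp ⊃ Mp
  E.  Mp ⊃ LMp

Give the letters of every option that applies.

B, C, D

R is reflexive: each world relates to itself.
R is symmetric: every R-edge is matched by its reverse.
R is not transitive: a R c and c R d but not a R d.
R is not euclidean: c R a and c R d but not a R d.
R is serial: every world has an R-successor.
(A) MMp ⊃ Mp is the dual of axiom 4, which corresponds to transitivity. R is not transitive — not valid.
(B) p ⊃ LMp (axiom B) characterises the symmetric frames. R is symmetric — valid.
(C) p ⊃ Mp is the dual of axiom T; it is valid on a frame exactly when R is reflexive. R is reflexive, so valid.
(D) Lp ⊃ Mp is axiom D; it is valid on a frame exactly when R is serial. R is serial, so valid.
(E) axiom 5: valid iff R is euclidean. R is not euclidean — not valid.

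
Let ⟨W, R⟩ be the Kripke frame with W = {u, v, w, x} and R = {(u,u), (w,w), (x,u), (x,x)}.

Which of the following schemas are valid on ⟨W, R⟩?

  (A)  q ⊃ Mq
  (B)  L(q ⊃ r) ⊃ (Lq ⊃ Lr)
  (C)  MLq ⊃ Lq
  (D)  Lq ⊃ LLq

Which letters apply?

B, D

R is not reflexive: not v R v.
R is transitive: R is closed under composition.
R is not euclidean: x R u and x R x but not u R x.
(A) q ⊃ Mq is the dual of axiom T, which corresponds to reflexivity. R is not reflexive — not valid.
(B) L(q ⊃ r) ⊃ (Lq ⊃ Lr) is the K axiom; it holds on all frames — valid.
(C) the dual of axiom 5: valid iff R is euclidean. R is not euclidean — not valid.
(D) axiom 4: valid iff R is transitive. R is transitive — valid.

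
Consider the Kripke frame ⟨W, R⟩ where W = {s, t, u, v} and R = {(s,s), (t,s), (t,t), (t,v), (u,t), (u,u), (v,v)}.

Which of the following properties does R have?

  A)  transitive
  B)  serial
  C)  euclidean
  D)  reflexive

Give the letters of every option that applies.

B, D

(A) not transitive: u R t and t R s but not u R s.
(B) serial: every world has an R-successor.
(C) not euclidean: t R s and t R t but not s R t.
(D) reflexive: each world relates to itself.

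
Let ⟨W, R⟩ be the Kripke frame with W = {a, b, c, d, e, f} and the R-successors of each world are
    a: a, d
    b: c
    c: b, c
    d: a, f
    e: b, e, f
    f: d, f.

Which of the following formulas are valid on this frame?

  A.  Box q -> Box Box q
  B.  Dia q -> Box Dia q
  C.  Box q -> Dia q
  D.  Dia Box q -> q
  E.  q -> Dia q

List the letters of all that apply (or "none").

C

R is not reflexive: not b R b.
R is not symmetric: e R b but not b R e.
R is not transitive: a R d and d R f but not a R f.
R is not euclidean: d R a and d R f but not a R f.
R is serial: every world has an R-successor.
(A) Box q -> Box Box q (axiom 4) characterises the transitive frames. R is not transitive — not valid.
(B) Dia q -> Box Dia q (axiom 5) characterises the euclidean frames. R is not euclidean — not valid.
(C) Box q -> Dia q is axiom D; it is valid on a frame exactly when R is serial. R is serial, so valid.
(D) Dia Box q -> q is the dual of axiom B, which corresponds to symmetry. R is not symmetric — not valid.
(E) the dual of axiom T: valid iff R is reflexive. R is not reflexive — not valid.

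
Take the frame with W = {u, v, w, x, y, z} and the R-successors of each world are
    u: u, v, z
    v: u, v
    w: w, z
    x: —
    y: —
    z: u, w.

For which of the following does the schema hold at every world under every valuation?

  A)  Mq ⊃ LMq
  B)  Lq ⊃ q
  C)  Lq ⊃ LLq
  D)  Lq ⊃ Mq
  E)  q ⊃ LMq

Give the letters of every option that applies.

E

R is not reflexive: not x R x.
R is symmetric: every R-edge is matched by its reverse.
R is not transitive: u R z and z R w but not u R w.
R is not euclidean: u R v and u R z but not v R z.
R is not serial: x has no R-successor.
(A) Mq ⊃ LMq is axiom 5; it is valid on a frame exactly when R is euclidean. R is not euclidean, so not valid.
(B) Lq ⊃ q is axiom T; it is valid on a frame exactly when R is reflexive. R is not reflexive, so not valid.
(C) axiom 4: valid iff R is transitive. R is not transitive — not valid.
(D) Lq ⊃ Mq (axiom D) characterises the serial frames. R is not serial — not valid.
(E) q ⊃ LMq is axiom B; it is valid on a frame exactly when R is symmetric. R is symmetric, so valid.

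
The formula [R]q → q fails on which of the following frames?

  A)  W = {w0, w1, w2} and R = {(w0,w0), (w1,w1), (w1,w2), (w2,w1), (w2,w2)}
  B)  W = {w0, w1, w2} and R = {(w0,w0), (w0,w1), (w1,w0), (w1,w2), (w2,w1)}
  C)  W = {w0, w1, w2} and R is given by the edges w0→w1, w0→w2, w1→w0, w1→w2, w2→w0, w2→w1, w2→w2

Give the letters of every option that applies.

The schema [R]q → q is axiom T; it is valid on a frame iff R is reflexive.
(A) R is reflexive (each world relates to itself), so the schema is valid here.
(B) R is not reflexive (not w1 R w1), so the schema fails here.
(C) R is not reflexive (not w0 R w0), so the schema fails here.

B, C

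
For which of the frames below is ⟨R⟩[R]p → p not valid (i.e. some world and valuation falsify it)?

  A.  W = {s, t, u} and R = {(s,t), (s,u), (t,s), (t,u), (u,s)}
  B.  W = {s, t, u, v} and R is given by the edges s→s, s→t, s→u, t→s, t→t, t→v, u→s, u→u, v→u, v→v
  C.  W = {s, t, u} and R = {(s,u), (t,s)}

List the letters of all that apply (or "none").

The schema ⟨R⟩[R]p → p is the dual of axiom B; it is valid on a frame iff R is symmetric.
(A) R is not symmetric (t R u but not u R t), so the schema fails here.
(B) R is not symmetric (t R v but not v R t), so the schema fails here.
(C) R is not symmetric (s R u but not u R s), so the schema fails here.

A, B, C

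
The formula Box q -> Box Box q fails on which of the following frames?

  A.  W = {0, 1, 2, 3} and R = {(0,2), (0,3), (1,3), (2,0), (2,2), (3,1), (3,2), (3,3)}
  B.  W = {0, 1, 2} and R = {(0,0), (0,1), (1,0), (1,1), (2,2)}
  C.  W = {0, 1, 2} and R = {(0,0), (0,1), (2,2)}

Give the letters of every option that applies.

The schema Box q -> Box Box q is axiom 4; it is valid on a frame iff R is transitive.
(A) R is not transitive (0 R 2 and 2 R 0 but not 0 R 0), so the schema fails here.
(B) R is transitive (R is closed under composition), so the schema is valid here.
(C) R is transitive (R is closed under composition), so the schema is valid here.

A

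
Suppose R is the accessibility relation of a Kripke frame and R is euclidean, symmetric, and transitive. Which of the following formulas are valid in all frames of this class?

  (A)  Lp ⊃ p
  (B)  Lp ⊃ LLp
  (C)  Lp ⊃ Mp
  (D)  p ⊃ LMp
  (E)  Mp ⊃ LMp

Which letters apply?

(A) Lp ⊃ p is axiom T, which corresponds to reflexivity. Such an R need not be reflexive — not valid.
(B) Lp ⊃ LLp is axiom 4, which corresponds to transitivity. Every such R is transitive — valid.
(C) Lp ⊃ Mp is axiom D, which corresponds to seriality. Such an R need not be serial — not valid.
(D) axiom B: valid iff R is symmetric. Every such R is symmetric — valid.
(E) axiom 5: valid iff R is euclidean. Every such R is euclidean — valid.

B, D, E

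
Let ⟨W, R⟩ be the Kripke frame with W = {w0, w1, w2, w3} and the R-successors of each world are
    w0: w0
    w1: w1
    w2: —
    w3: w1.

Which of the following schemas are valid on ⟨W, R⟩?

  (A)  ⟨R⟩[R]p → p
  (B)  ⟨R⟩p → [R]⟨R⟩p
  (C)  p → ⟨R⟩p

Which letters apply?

R is not reflexive: not w2 R w2.
R is not symmetric: w3 R w1 but not w1 R w3.
R is euclidean: any two R-successors of the same world are R-related.
(A) ⟨R⟩[R]p → p is the dual of axiom B, which corresponds to symmetry. R is not symmetric — not valid.
(B) ⟨R⟩p → [R]⟨R⟩p is axiom 5; it is valid on a frame exactly when R is euclidean. R is euclidean, so valid.
(C) p → ⟨R⟩p (the dual of axiom T) characterises the reflexive frames. R is not reflexive — not valid.

B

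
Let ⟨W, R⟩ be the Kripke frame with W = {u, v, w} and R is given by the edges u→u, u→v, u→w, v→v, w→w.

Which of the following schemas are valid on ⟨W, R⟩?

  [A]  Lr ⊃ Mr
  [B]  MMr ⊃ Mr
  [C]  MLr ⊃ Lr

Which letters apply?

A, B

R is transitive: R is closed under composition.
R is not euclidean: u R v and u R u but not v R u.
R is serial: every world has an R-successor.
(A) axiom D: valid iff R is serial. R is serial — valid.
(B) MMr ⊃ Mr is the dual of axiom 4, which corresponds to transitivity. R is transitive — valid.
(C) MLr ⊃ Lr (the dual of axiom 5) characterises the euclidean frames. R is not euclidean — not valid.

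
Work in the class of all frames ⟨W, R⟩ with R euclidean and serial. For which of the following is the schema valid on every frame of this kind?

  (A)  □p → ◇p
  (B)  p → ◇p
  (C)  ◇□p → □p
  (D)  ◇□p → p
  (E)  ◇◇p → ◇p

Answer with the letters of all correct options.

A, C

(A) axiom D: valid iff R is serial. Every such R is serial — valid.
(B) p → ◇p is the dual of axiom T, which corresponds to reflexivity. Such an R need not be reflexive — not valid.
(C) ◇□p → □p is the dual of axiom 5, which corresponds to the euclidean property. Every such R is euclidean — valid.
(D) the dual of axiom B: valid iff R is symmetric. Such an R need not be symmetric — not valid.
(E) the dual of axiom 4: valid iff R is transitive. Such an R need not be transitive — not valid.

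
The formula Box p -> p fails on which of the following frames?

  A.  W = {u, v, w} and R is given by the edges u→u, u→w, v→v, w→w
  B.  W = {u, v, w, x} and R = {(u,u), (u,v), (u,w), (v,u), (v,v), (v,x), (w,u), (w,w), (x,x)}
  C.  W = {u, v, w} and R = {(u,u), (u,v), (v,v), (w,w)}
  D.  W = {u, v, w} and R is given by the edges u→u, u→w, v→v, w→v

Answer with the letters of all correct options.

D

The schema Box p -> p is axiom T; it is valid on a frame iff R is reflexive.
(A) R is reflexive (each world relates to itself), so the schema is valid here.
(B) R is reflexive (each world relates to itself), so the schema is valid here.
(C) R is reflexive (each world relates to itself), so the schema is valid here.
(D) R is not reflexive (not w R w), so the schema fails here.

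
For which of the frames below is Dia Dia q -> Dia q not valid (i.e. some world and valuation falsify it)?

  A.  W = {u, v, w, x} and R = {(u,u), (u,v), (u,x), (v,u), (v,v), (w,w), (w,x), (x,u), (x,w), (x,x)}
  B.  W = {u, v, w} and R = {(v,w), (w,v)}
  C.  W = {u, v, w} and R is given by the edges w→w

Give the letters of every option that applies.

The schema Dia Dia q -> Dia q is the dual of axiom 4; it is valid on a frame iff R is transitive.
(A) R is not transitive (u R x and x R w but not u R w), so the schema fails here.
(B) R is not transitive (v R w and w R v but not v R v), so the schema fails here.
(C) R is transitive (R is closed under composition), so the schema is valid here.

A, B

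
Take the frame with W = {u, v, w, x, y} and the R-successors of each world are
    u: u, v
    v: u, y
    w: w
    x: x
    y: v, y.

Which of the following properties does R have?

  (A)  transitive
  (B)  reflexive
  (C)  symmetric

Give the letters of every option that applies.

(A) not transitive: u R v and v R y but not u R y.
(B) not reflexive: not v R v.
(C) symmetric: every R-edge is matched by its reverse.

C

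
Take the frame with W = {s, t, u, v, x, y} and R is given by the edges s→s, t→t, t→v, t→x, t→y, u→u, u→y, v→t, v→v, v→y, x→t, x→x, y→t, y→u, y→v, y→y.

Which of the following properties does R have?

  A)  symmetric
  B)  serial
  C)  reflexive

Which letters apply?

(A) symmetric: every R-edge is matched by its reverse.
(B) serial: every world has an R-successor.
(C) reflexive: each world relates to itself.

A, B, C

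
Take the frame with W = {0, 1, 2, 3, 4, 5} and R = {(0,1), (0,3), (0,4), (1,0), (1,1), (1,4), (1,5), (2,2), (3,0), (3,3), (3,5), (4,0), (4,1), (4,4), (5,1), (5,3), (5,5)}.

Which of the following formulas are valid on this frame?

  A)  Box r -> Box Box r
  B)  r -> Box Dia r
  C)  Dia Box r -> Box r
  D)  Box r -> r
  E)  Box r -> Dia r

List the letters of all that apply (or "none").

B, E

R is not reflexive: not 0 R 0.
R is symmetric: every R-edge is matched by its reverse.
R is not transitive: 0 R 1 and 1 R 0 but not 0 R 0.
R is not euclidean: 0 R 1 and 0 R 3 but not 1 R 3.
R is serial: every world has an R-successor.
(A) Box r -> Box Box r is axiom 4; it is valid on a frame exactly when R is transitive. R is not transitive, so not valid.
(B) r -> Box Dia r (axiom B) characterises the symmetric frames. R is symmetric — valid.
(C) the dual of axiom 5: valid iff R is euclidean. R is not euclidean — not valid.
(D) Box r -> r is axiom T; it is valid on a frame exactly when R is reflexive. R is not reflexive, so not valid.
(E) axiom D: valid iff R is serial. R is serial — valid.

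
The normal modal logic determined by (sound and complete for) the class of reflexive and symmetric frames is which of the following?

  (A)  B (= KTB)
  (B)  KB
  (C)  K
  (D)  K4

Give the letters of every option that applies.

(A) B (= KTB) is determined by exactly this class.
(B) KB is determined by the class of symmetric frames.
(C) K is determined by the class of arbitrary frames.
(D) K4 is determined by the class of transitive frames.

A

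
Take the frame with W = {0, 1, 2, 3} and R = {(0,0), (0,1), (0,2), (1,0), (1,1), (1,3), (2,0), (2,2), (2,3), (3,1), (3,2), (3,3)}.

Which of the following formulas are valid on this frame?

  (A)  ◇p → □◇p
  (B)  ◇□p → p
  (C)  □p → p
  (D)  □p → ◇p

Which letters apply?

B, C, D

R is reflexive: each world relates to itself.
R is symmetric: every R-edge is matched by its reverse.
R is not euclidean: 0 R 1 and 0 R 2 but not 1 R 2.
R is serial: every world has an R-successor.
(A) axiom 5: valid iff R is euclidean. R is not euclidean — not valid.
(B) the dual of axiom B: valid iff R is symmetric. R is symmetric — valid.
(C) □p → p is axiom T, which corresponds to reflexivity. R is reflexive — valid.
(D) □p → ◇p is axiom D, which corresponds to seriality. R is serial — valid.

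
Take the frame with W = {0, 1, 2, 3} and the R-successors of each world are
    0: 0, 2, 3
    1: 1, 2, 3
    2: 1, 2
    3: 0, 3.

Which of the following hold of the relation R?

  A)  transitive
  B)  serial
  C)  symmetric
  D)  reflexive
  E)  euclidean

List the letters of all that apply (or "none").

(A) not transitive: 0 R 2 and 2 R 1 but not 0 R 1.
(B) serial: every world has an R-successor.
(C) not symmetric: 0 R 2 but not 2 R 0.
(D) reflexive: each world relates to itself.
(E) not euclidean: 0 R 2 and 0 R 0 but not 2 R 0.

B, D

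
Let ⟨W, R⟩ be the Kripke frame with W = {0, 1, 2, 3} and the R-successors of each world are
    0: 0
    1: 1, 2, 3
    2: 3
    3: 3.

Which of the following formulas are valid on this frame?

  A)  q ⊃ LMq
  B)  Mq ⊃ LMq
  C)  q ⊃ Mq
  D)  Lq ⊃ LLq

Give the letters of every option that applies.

R is not reflexive: not 2 R 2.
R is not symmetric: 1 R 2 but not 2 R 1.
R is transitive: R is closed under composition.
R is not euclidean: 1 R 2 and 1 R 1 but not 2 R 1.
(A) q ⊃ LMq is axiom B, which corresponds to symmetry. R is not symmetric — not valid.
(B) Mq ⊃ LMq (axiom 5) characterises the euclidean frames. R is not euclidean — not valid.
(C) q ⊃ Mq (the dual of axiom T) characterises the reflexive frames. R is not reflexive — not valid.
(D) Lq ⊃ LLq (axiom 4) characterises the transitive frames. R is transitive — valid.

D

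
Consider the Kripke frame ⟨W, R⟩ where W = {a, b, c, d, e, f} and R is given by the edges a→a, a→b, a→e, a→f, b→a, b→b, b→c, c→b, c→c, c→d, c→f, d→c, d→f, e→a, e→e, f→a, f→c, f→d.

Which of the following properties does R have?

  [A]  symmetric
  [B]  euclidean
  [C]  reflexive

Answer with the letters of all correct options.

A

(A) symmetric: every R-edge is matched by its reverse.
(B) not euclidean: a R b and a R e but not b R e.
(C) not reflexive: not d R d.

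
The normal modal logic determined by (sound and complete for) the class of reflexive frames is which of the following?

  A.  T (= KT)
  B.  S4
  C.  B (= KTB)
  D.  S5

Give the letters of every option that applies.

(A) T (= KT) is determined by exactly this class.
(B) S4 is determined by the class of reflexive and transitive frames.
(C) B (= KTB) is determined by the class of reflexive and symmetric frames.
(D) S5 is determined by the class of reflexive, symmetric, and transitive frames.

A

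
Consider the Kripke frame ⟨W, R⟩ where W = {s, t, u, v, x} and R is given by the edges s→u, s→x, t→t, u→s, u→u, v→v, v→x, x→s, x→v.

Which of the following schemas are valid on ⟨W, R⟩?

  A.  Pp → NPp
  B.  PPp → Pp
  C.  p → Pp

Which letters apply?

R is not reflexive: not s R s.
R is not transitive: s R u and u R s but not s R s.
R is not euclidean: s R u and s R x but not u R x.
(A) Pp → NPp (axiom 5) characterises the euclidean frames. R is not euclidean — not valid.
(B) the dual of axiom 4: valid iff R is transitive. R is not transitive — not valid.
(C) p → Pp is the dual of axiom T, which corresponds to reflexivity. R is not reflexive — not valid.

none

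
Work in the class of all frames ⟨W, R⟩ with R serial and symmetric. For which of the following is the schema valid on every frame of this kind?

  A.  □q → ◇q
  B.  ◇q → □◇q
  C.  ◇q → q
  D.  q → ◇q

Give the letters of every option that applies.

(A) □q → ◇q is axiom D, which corresponds to seriality. Every such R is serial — valid.
(B) ◇q → □◇q is axiom 5; it is valid on a frame exactly when R is euclidean. Such an R need not be euclidean, so not valid.
(C) ◇q → q (the converse of T) corresponds to R being a subset of the identity. Such an R need not be a subset of the identity, so not valid.
(D) q → ◇q (the dual of axiom T) characterises the reflexive frames. Such an R need not be reflexive — not valid.

A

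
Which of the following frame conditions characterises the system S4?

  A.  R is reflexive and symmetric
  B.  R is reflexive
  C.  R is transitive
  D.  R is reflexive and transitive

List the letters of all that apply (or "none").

(A) this class determines B (= KTB), not S4.
(B) this class determines T (= KT), not S4.
(C) this class determines K4, not S4.
(D) S4 is sound and complete for exactly this class.

D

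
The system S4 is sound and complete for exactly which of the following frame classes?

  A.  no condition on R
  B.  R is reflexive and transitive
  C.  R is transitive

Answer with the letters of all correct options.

(A) this class determines K, not S4.
(B) S4 is sound and complete for exactly this class.
(C) this class determines K4, not S4.

B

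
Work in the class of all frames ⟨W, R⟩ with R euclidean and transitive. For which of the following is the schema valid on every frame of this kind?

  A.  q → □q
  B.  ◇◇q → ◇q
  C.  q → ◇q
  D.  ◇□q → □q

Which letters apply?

(A) q → □q is equivalent to ◇p→p; it holds exactly when R ⊆ identity. Such an R need not be a subset of the identity — not valid.
(B) ◇◇q → ◇q is the dual of axiom 4; it is valid on a frame exactly when R is transitive. Every such R is transitive, so valid.
(C) q → ◇q is the dual of axiom T; it is valid on a frame exactly when R is reflexive. Such an R need not be reflexive, so not valid.
(D) ◇□q → □q is the dual of axiom 5, which corresponds to the euclidean property. Every such R is euclidean — valid.

B, D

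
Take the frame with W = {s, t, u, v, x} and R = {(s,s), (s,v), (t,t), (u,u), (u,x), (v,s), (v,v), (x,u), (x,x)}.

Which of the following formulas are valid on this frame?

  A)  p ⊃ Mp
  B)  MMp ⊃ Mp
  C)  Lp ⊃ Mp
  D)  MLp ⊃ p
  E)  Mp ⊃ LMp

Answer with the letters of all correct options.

A, B, C, D, E

R is reflexive: each world relates to itself.
R is symmetric: every R-edge is matched by its reverse.
R is transitive: R is closed under composition.
R is euclidean: any two R-successors of the same world are R-related.
R is serial: every world has an R-successor.
(A) p ⊃ Mp (the dual of axiom T) characterises the reflexive frames. R is reflexive — valid.
(B) MMp ⊃ Mp (the dual of axiom 4) characterises the transitive frames. R is transitive — valid.
(C) Lp ⊃ Mp (axiom D) characterises the serial frames. R is serial — valid.
(D) MLp ⊃ p is the dual of axiom B, which corresponds to symmetry. R is symmetric — valid.
(E) axiom 5: valid iff R is euclidean. R is euclidean — valid.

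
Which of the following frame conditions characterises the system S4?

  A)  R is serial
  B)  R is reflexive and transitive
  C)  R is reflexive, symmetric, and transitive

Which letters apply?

B

(A) this class determines D, not S4.
(B) S4 is sound and complete for exactly this class.
(C) this class determines S5, not S4.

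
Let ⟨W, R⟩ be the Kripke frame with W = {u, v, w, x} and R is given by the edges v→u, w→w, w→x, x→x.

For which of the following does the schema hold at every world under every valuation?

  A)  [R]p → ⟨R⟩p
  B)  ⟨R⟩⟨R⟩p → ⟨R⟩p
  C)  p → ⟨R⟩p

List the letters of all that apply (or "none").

B

R is not reflexive: not u R u.
R is transitive: R is closed under composition.
R is not serial: u has no R-successor.
(A) axiom D: valid iff R is serial. R is not serial — not valid.
(B) ⟨R⟩⟨R⟩p → ⟨R⟩p is the dual of axiom 4, which corresponds to transitivity. R is transitive — valid.
(C) the dual of axiom T: valid iff R is reflexive. R is not reflexive — not valid.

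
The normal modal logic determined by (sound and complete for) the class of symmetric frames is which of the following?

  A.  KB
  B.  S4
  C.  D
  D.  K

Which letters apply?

A

(A) KB is determined by exactly this class.
(B) S4 is determined by the class of reflexive and transitive frames.
(C) D is determined by the class of serial frames.
(D) K is determined by the class of arbitrary frames.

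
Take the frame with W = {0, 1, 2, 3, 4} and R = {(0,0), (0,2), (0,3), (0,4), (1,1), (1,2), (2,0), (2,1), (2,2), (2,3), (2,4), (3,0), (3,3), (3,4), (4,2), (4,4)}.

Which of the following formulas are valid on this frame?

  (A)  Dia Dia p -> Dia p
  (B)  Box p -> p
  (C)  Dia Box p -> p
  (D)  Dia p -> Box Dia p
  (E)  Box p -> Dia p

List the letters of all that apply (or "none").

R is reflexive: each world relates to itself.
R is not symmetric: 0 R 4 but not 4 R 0.
R is not transitive: 0 R 2 and 2 R 1 but not 0 R 1.
R is not euclidean: 0 R 3 and 0 R 2 but not 3 R 2.
R is serial: every world has an R-successor.
(A) the dual of axiom 4: valid iff R is transitive. R is not transitive — not valid.
(B) Box p -> p is axiom T; it is valid on a frame exactly when R is reflexive. R is reflexive, so valid.
(C) Dia Box p -> p (the dual of axiom B) characterises the symmetric frames. R is not symmetric — not valid.
(D) Dia p -> Box Dia p is axiom 5, which corresponds to the euclidean property. R is not euclidean — not valid.
(E) Box p -> Dia p is axiom D; it is valid on a frame exactly when R is serial. R is serial, so valid.

B, E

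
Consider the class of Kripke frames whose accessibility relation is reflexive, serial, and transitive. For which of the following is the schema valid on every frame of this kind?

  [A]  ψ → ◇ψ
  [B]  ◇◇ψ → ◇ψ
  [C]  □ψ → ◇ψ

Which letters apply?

A, B, C

(A) ψ → ◇ψ (the dual of axiom T) characterises the reflexive frames. Every such R is reflexive — valid.
(B) ◇◇ψ → ◇ψ is the dual of axiom 4; it is valid on a frame exactly when R is transitive. Every such R is transitive, so valid.
(C) □ψ → ◇ψ is axiom D; it is valid on a frame exactly when R is serial. Every such R is serial, so valid.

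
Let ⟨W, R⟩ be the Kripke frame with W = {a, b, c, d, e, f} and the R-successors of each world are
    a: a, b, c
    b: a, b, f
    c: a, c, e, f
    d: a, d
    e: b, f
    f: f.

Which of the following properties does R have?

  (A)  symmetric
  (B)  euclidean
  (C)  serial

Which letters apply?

C

(A) not symmetric: b R f but not f R b.
(B) not euclidean: a R b and a R c but not b R c.
(C) serial: every world has an R-successor.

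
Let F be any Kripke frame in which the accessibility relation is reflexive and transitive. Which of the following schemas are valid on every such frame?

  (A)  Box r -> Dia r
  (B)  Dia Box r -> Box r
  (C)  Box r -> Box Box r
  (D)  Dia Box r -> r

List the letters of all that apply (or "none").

Reflexive relations are serial.
(A) Box r -> Dia r (axiom D) characterises the serial frames. Every such R is serial — valid.
(B) Dia Box r -> Box r is the dual of axiom 5; it is valid on a frame exactly when R is euclidean. Such an R need not be euclidean, so not valid.
(C) Box r -> Box Box r is axiom 4; it is valid on a frame exactly when R is transitive. Every such R is transitive, so valid.
(D) Dia Box r -> r (the dual of axiom B) characterises the symmetric frames. Such an R need not be symmetric — not valid.

A, C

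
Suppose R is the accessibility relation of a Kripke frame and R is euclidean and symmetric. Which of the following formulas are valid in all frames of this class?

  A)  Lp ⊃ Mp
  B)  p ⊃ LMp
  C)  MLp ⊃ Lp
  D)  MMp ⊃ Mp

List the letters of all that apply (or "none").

B, C, D

A symmetric euclidean relation is transitive (uRv and vRw give vRu by symmetry, then uRw by the euclidean condition, applied at v).
(A) Lp ⊃ Mp is axiom D, which corresponds to seriality. Such an R need not be serial — not valid.
(B) p ⊃ LMp is axiom B, which corresponds to symmetry. Every such R is symmetric — valid.
(C) MLp ⊃ Lp is the dual of axiom 5; it is valid on a frame exactly when R is euclidean. Every such R is euclidean, so valid.
(D) MMp ⊃ Mp (the dual of axiom 4) characterises the transitive frames. Every such R is transitive — valid.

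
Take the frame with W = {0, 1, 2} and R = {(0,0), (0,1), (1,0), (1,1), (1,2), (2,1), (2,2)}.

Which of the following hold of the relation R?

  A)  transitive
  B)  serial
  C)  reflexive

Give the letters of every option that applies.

B, C

(A) not transitive: 0 R 1 and 1 R 2 but not 0 R 2.
(B) serial: every world has an R-successor.
(C) reflexive: each world relates to itself.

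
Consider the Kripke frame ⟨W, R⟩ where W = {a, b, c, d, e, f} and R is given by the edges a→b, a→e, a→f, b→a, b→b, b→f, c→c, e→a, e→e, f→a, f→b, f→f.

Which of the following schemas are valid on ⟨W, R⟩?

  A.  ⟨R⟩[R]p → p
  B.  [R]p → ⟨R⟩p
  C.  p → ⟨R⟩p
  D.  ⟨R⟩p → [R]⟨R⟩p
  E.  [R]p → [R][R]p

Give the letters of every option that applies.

R is not reflexive: not a R a.
R is symmetric: every R-edge is matched by its reverse.
R is not transitive: a R b and b R a but not a R a.
R is not euclidean: a R b and a R e but not b R e.
R is not serial: d has no R-successor.
(A) ⟨R⟩[R]p → p is the dual of axiom B; it is valid on a frame exactly when R is symmetric. R is symmetric, so valid.
(B) [R]p → ⟨R⟩p (axiom D) characterises the serial frames. R is not serial — not valid.
(C) the dual of axiom T: valid iff R is reflexive. R is not reflexive — not valid.
(D) ⟨R⟩p → [R]⟨R⟩p is axiom 5, which corresponds to the euclidean property. R is not euclidean — not valid.
(E) axiom 4: valid iff R is transitive. R is not transitive — not valid.

A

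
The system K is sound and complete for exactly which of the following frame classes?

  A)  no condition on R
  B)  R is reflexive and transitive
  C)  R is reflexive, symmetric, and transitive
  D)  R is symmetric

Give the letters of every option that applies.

(A) K is sound and complete for exactly this class.
(B) this class determines S4, not K.
(C) this class determines S5, not K.
(D) this class determines KB, not K.

A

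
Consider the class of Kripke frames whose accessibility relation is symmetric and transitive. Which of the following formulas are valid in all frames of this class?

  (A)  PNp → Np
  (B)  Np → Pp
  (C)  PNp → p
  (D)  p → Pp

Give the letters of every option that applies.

A symmetric transitive relation is euclidean (uRv and uRw give vRu by symmetry, then vRw by transitivity).
(A) PNp → Np (the dual of axiom 5) characterises the euclidean frames. Every such R is euclidean — valid.
(B) Np → Pp is axiom D; it is valid on a frame exactly when R is serial. Such an R need not be serial, so not valid.
(C) PNp → p is the dual of axiom B; it is valid on a frame exactly when R is symmetric. Every such R is symmetric, so valid.
(D) p → Pp (the dual of axiom T) characterises the reflexive frames. Such an R need not be reflexive — not valid.

A, C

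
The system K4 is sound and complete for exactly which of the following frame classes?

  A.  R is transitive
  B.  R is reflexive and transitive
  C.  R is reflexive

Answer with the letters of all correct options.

A

(A) K4 is sound and complete for exactly this class.
(B) this class determines S4, not K4.
(C) this class determines T (= KT), not K4.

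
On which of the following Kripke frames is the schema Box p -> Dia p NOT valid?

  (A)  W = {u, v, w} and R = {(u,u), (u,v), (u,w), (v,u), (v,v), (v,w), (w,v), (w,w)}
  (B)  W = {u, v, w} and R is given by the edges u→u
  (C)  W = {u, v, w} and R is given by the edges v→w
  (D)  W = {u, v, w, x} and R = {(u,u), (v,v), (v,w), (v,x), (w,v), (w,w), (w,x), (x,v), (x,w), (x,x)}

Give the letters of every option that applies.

The schema Box p -> Dia p is axiom D; it is valid on a frame iff R is serial.
(A) R is serial (every world has an R-successor), so the schema is valid here.
(B) R is not serial (v has no R-successor), so the schema fails here.
(C) R is not serial (u has no R-successor), so the schema fails here.
(D) R is serial (every world has an R-successor), so the schema is valid here.

B, C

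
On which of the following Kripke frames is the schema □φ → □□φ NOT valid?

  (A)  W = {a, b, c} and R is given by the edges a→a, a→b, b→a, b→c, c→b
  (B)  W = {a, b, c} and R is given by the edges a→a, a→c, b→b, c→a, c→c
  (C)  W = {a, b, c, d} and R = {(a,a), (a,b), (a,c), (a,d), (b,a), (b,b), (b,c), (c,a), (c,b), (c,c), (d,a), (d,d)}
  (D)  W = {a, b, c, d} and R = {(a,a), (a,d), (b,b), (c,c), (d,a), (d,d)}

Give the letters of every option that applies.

The schema □φ → □□φ is axiom 4; it is valid on a frame iff R is transitive.
(A) R is not transitive (a R b and b R c but not a R c), so the schema fails here.
(B) R is transitive (R is closed under composition), so the schema is valid here.
(C) R is not transitive (b R a and a R d but not b R d), so the schema fails here.
(D) R is transitive (R is closed under composition), so the schema is valid here.

A, C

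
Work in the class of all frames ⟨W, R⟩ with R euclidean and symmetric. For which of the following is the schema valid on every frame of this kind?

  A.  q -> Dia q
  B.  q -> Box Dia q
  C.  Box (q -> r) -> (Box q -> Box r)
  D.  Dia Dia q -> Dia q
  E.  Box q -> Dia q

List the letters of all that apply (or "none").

A symmetric euclidean relation is transitive (uRv and vRw give vRu by symmetry, then uRw by the euclidean condition, applied at v).
(A) the dual of axiom T: valid iff R is reflexive. Such an R need not be reflexive — not valid.
(B) q -> Box Dia q is axiom B; it is valid on a frame exactly when R is symmetric. Every such R is symmetric, so valid.
(C) Box (q -> r) -> (Box q -> Box r) is axiom K, valid on every Kripke frame — valid.
(D) the dual of axiom 4: valid iff R is transitive. Every such R is transitive — valid.
(E) Box q -> Dia q (axiom D) characterises the serial frames. Such an R need not be serial — not valid.

B, C, D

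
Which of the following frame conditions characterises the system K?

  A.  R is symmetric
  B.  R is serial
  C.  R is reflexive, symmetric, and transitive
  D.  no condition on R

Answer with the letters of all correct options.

D

(A) this class determines KB, not K.
(B) this class determines D, not K.
(C) this class determines S5, not K.
(D) K is sound and complete for exactly this class.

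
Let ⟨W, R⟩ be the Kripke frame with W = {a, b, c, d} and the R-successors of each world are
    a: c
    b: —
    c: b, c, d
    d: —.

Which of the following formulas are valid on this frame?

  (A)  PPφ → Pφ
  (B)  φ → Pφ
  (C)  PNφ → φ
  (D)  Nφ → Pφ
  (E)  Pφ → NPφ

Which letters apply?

none

R is not reflexive: not a R a.
R is not symmetric: a R c but not c R a.
R is not transitive: a R c and c R b but not a R b.
R is not euclidean: c R b and c R c but not b R c.
R is not serial: b has no R-successor.
(A) the dual of axiom 4: valid iff R is transitive. R is not transitive — not valid.
(B) the dual of axiom T: valid iff R is reflexive. R is not reflexive — not valid.
(C) PNφ → φ is the dual of axiom B; it is valid on a frame exactly when R is symmetric. R is not symmetric, so not valid.
(D) Nφ → Pφ (axiom D) characterises the serial frames. R is not serial — not valid.
(E) Pφ → NPφ is axiom 5; it is valid on a frame exactly when R is euclidean. R is not euclidean, so not valid.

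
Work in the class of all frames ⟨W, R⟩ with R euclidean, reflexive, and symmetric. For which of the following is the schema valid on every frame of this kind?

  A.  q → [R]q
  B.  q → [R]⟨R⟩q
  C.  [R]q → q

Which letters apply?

B, C

A relation that is euclidean, reflexive, and symmetric is also serial and transitive.
(A) q → [R]q (equivalent to ◇p→p) corresponds to R being a subset of the identity. Such an R need not be a subset of the identity, so not valid.
(B) q → [R]⟨R⟩q is axiom B, which corresponds to symmetry. Every such R is symmetric — valid.
(C) axiom T: valid iff R is reflexive. Every such R is reflexive — valid.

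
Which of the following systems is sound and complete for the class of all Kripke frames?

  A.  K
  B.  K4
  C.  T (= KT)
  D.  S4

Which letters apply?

(A) K is determined by exactly this class.
(B) K4 is determined by the class of transitive frames.
(C) T (= KT) is determined by the class of reflexive frames.
(D) S4 is determined by the class of reflexive and transitive frames.

A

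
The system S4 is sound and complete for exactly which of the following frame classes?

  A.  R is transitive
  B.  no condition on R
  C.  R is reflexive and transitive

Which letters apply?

(A) this class determines K4, not S4.
(B) this class determines K, not S4.
(C) S4 is sound and complete for exactly this class.

C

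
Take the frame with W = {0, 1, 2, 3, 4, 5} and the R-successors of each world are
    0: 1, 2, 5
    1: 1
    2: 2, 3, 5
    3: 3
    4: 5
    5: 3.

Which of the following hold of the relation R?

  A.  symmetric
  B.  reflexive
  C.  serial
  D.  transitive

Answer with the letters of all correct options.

C

(A) not symmetric: 0 R 1 but not 1 R 0.
(B) not reflexive: not 0 R 0.
(C) serial: every world has an R-successor.
(D) not transitive: 0 R 2 and 2 R 3 but not 0 R 3.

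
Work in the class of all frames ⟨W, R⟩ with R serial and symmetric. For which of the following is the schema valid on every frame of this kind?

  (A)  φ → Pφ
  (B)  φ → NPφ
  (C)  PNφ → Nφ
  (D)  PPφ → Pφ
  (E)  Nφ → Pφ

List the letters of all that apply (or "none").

B, E

(A) the dual of axiom T: valid iff R is reflexive. Such an R need not be reflexive — not valid.
(B) φ → NPφ (axiom B) characterises the symmetric frames. Every such R is symmetric — valid.
(C) the dual of axiom 5: valid iff R is euclidean. Such an R need not be euclidean — not valid.
(D) PPφ → Pφ (the dual of axiom 4) characterises the transitive frames. Such an R need not be transitive — not valid.
(E) Nφ → Pφ is axiom D; it is valid on a frame exactly when R is serial. Every such R is serial, so valid.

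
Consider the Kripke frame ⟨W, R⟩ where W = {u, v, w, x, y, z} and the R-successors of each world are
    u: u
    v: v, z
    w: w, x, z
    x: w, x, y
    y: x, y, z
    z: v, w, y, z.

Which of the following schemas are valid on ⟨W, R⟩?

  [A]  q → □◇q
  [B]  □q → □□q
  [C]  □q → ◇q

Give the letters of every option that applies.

R is symmetric: every R-edge is matched by its reverse.
R is not transitive: v R z and z R w but not v R w.
R is serial: every world has an R-successor.
(A) q → □◇q is axiom B; it is valid on a frame exactly when R is symmetric. R is symmetric, so valid.
(B) axiom 4: valid iff R is transitive. R is not transitive — not valid.
(C) □q → ◇q is axiom D, which corresponds to seriality. R is serial — valid.

A, C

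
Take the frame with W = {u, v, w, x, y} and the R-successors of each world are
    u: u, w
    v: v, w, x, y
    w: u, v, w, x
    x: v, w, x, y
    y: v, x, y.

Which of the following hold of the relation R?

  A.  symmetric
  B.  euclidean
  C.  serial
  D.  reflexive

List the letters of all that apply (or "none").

A, C, D

(A) symmetric: every R-edge is matched by its reverse.
(B) not euclidean: v R w and v R y but not w R y.
(C) serial: every world has an R-successor.
(D) reflexive: each world relates to itself.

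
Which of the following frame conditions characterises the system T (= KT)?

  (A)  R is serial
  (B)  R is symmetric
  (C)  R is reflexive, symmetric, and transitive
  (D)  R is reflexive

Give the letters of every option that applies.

D

(A) this class determines D, not T (= KT).
(B) this class determines KB, not T (= KT).
(C) this class determines S5, not T (= KT).
(D) T (= KT) is sound and complete for exactly this class.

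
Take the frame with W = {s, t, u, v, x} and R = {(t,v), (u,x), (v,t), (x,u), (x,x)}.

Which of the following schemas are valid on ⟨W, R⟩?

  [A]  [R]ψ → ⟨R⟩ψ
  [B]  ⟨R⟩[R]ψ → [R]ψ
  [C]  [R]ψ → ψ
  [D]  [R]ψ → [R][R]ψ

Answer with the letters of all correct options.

none

R is not reflexive: not s R s.
R is not transitive: t R v and v R t but not t R t.
R is not euclidean: t R v and t R v but not v R v.
R is not serial: s has no R-successor.
(A) axiom D: valid iff R is serial. R is not serial — not valid.
(B) ⟨R⟩[R]ψ → [R]ψ is the dual of axiom 5; it is valid on a frame exactly when R is euclidean. R is not euclidean, so not valid.
(C) [R]ψ → ψ (axiom T) characterises the reflexive frames. R is not reflexive — not valid.
(D) [R]ψ → [R][R]ψ (axiom 4) characterises the transitive frames. R is not transitive — not valid.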